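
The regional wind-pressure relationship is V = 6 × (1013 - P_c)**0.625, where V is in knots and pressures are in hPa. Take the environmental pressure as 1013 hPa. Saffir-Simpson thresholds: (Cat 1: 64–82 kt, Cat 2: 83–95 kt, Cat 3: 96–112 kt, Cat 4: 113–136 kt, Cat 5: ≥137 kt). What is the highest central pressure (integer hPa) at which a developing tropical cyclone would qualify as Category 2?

946 hPa

Category 2 begins at V = 83 kt.
Required ΔP = (83/6)^(1/0.625) = 13.833^1.600 ≈ 66.91 hPa.
P_c ≤ 1013 − 66.91 = 946.09, so the highest integer P_c is 946 hPa.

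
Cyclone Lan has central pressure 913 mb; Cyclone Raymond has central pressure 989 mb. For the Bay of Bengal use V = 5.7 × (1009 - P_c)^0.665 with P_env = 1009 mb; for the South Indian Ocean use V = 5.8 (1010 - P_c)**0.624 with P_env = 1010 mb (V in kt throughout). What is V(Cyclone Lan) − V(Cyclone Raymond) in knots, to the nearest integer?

Cyclone Lan: ΔP = 96; V ≈ 5.7 × 96^0.665 ≈ 118.60 kt.
Cyclone Raymond: ΔP = 21; V ≈ 5.8 × 21^0.624 ≈ 38.77 kt.
Difference ≈ 118.60 − 38.77 = 79.83 → 80 kt.

80 kt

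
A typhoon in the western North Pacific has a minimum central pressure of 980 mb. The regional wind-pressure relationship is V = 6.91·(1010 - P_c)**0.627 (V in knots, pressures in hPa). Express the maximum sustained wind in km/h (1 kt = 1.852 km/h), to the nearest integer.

108 km/h

ΔP = 1010 − 980 = 30 mb.
V ≈ 6.91 × 30^0.627 = 6.91 × 8.436 ≈ 58.295 kt.
58.295 × 1.852 ≈ 107.96 km/h → 108 km/h.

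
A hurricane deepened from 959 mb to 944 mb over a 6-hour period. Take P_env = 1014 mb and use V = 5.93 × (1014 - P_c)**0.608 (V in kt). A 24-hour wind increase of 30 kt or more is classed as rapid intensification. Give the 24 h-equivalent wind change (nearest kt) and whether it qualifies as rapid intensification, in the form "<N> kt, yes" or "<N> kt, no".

V₁: ΔP = 55, V ≈ 5.93 × 55^0.608 ≈ 67.79 kt.
V₂: ΔP = 70, V ≈ 5.93 × 70^0.608 ≈ 78.50 kt.
ΔV over 6 h = 10.71 kt → 24 h equivalent = 10.71 × 24/6 ≈ 42.84 kt.
43 kt ≥ 30 kt ⇒ rapid intensification.

43 kt, yes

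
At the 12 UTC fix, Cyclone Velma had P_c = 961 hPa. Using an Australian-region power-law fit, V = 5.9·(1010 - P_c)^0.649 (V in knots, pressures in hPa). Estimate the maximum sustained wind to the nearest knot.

74 kt

ΔP = 1010 − 961 = 49 hPa.
49^0.649 ≈ 12.501.
V ≈ 5.9 × 12.501 ≈ 73.8 kt.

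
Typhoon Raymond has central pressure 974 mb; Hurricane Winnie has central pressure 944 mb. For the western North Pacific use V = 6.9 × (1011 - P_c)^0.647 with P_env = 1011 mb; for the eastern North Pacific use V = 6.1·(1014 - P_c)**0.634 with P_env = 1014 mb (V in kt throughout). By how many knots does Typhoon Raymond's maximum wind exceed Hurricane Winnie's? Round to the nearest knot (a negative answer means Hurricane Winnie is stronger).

Typhoon Raymond: ΔP = 37; V ≈ 6.9 × 37^0.647 ≈ 71.36 kt.
Hurricane Winnie: ΔP = 70; V ≈ 6.1 × 70^0.634 ≈ 90.18 kt.
Difference ≈ 71.36 − 90.18 = -18.82 → -19 kt.

-19 kt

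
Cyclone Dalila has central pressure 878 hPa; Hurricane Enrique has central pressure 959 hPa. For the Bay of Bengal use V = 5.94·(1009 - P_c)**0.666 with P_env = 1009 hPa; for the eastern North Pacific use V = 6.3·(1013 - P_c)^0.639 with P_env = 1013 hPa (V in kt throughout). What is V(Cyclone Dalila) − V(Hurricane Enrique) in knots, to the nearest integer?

Cyclone Dalila: ΔP = 131; V ≈ 5.94 × 131^0.666 ≈ 152.72 kt.
Hurricane Enrique: ΔP = 54; V ≈ 6.3 × 54^0.639 ≈ 80.60 kt.
Difference ≈ 152.72 − 80.60 = 72.12 → 72 kt.

72 kt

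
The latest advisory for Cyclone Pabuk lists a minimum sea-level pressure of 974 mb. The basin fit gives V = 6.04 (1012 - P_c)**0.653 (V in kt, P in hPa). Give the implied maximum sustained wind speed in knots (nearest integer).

65 kt

ΔP = 1012 − 974 = 38 mb.
38^0.653 ≈ 10.755.
V ≈ 6.04 × 10.755 ≈ 65.0 kt.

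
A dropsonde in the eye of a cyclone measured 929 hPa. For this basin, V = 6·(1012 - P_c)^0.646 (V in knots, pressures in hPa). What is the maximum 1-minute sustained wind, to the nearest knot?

104 kt

ΔP = 1012 − 929 = 83 hPa.
83^0.646 ≈ 17.367.
V ≈ 6 × 17.367 ≈ 104.2 kt.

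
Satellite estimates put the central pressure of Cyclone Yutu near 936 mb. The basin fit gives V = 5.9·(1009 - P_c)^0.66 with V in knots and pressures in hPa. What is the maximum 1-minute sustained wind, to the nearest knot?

ΔP = 1009 − 936 = 73 mb.
73^0.66 ≈ 16.974.
V ≈ 5.9 × 16.974 ≈ 100.1 kt.

100 kt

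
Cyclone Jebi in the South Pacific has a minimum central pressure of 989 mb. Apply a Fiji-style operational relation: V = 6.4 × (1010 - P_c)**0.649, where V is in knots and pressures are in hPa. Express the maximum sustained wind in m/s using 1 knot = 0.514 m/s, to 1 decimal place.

ΔP = 1010 − 989 = 21 mb.
V ≈ 6.4 × 21^0.649 = 6.4 × 7.213 ≈ 46.164 kt.
46.164 × 0.514 ≈ 23.73 m/s → 23.7 m/s.

23.7 m/s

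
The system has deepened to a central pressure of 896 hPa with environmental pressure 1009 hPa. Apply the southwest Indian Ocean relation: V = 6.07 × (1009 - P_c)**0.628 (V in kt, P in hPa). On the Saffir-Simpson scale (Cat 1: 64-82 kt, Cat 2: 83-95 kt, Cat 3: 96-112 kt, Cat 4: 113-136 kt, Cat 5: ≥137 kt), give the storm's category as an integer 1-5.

4

ΔP = 1009 − 896 = 113 hPa.
V ≈ 6.07 × 113^0.628 = 6.07 × 19.47 ≈ 118 kt.
118 kt falls in the Category 4 band.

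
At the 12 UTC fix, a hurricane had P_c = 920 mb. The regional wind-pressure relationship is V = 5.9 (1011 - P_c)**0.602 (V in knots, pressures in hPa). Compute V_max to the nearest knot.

ΔP = 1011 − 920 = 91 mb.
91^0.602 ≈ 15.113.
V ≈ 5.9 × 15.113 ≈ 89.2 kt.

89 kt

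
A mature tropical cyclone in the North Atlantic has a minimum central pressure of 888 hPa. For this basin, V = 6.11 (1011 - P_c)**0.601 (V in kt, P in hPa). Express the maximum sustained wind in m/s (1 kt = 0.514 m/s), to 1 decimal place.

56.6 m/s

ΔP = 1011 − 888 = 123 hPa.
V ≈ 6.11 × 123^0.601 = 6.11 × 18.032 ≈ 110.173 kt.
110.173 × 0.514 ≈ 56.63 m/s → 56.6 m/s.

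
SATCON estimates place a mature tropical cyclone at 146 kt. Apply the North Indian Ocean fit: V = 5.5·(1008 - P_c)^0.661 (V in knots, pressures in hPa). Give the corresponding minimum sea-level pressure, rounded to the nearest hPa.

865 hPa

ΔP = (V / 5.5)^(1/0.661) = (146/5.5)^1.513.
146/5.5 = 26.545; 26.545^1.513 ≈ 142.66 hPa.
P_c = 1008 − 142.66 = 865.34 ≈ 865 hPa.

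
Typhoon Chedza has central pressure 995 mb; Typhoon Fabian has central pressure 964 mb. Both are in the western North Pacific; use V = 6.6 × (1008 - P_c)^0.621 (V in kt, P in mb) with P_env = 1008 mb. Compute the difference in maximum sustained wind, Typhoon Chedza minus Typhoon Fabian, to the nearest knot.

-37 kt

Typhoon Chedza: ΔP = 13; V ≈ 6.6 × 13^0.621 ≈ 32.46 kt.
Typhoon Fabian: ΔP = 44; V ≈ 6.6 × 44^0.621 ≈ 69.20 kt.
Difference ≈ 32.46 − 69.20 = -36.74 → -37 kt.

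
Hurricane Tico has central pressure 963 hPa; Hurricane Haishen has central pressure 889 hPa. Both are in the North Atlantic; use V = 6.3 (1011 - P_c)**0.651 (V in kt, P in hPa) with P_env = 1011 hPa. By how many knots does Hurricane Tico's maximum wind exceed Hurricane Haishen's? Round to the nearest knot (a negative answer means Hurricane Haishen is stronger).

Hurricane Tico: ΔP = 48; V ≈ 6.3 × 48^0.651 ≈ 78.31 kt.
Hurricane Haishen: ΔP = 122; V ≈ 6.3 × 122^0.651 ≈ 143.73 kt.
Difference ≈ 78.31 − 143.73 = -65.42 → -65 kt.

-65 kt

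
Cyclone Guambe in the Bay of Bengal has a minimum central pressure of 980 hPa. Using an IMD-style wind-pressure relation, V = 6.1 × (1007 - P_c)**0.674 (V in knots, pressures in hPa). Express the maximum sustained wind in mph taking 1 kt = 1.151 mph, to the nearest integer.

65 mph

ΔP = 1007 − 980 = 27 hPa.
V ≈ 6.1 × 27^0.674 = 6.1 × 9.220 ≈ 56.243 kt.
56.243 × 1.151 ≈ 64.74 mph → 65 mph.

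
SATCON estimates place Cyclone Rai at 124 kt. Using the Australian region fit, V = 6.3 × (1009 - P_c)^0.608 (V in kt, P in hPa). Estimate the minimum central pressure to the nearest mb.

875 mb

ΔP = (V / 6.3)^(1/0.608) = (124/6.3)^1.645.
124/6.3 = 19.683; 19.683^1.645 ≈ 134.41 mb.
P_c = 1009 − 134.41 = 874.59 ≈ 875 mb.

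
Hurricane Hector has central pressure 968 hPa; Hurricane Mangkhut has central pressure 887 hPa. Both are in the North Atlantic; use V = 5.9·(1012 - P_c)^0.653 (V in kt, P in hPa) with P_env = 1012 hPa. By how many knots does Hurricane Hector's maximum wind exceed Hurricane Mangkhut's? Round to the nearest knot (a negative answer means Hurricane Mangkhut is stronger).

Hurricane Hector: ΔP = 44; V ≈ 5.9 × 44^0.653 ≈ 69.83 kt.
Hurricane Mangkhut: ΔP = 125; V ≈ 5.9 × 125^0.653 ≈ 138.08 kt.
Difference ≈ 69.83 − 138.08 = -68.25 → -68 kt.

-68 kt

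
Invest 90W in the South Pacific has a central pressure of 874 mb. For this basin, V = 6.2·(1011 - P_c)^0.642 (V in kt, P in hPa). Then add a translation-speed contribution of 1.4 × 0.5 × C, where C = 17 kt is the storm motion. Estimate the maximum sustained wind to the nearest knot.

ΔP = 1011 − 874 = 137 mb.
137^0.642 ≈ 23.538.
V ≈ 6.2 × 23.538 ≈ 145.9 kt.
Translation term: 1.4 × 0.5 × 17 = 11.9 kt.
Corrected V ≈ 157.8 kt → 158 kt.

158 kt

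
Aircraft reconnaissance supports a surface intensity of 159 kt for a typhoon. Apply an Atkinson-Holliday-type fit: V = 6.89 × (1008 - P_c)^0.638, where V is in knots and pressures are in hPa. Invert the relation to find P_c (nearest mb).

871 mb

ΔP = (V / 6.89)^(1/0.638) = (159/6.89)^1.567.
159/6.89 = 23.077; 23.077^1.567 ≈ 136.98 mb.
P_c = 1008 − 136.98 = 871.02 ≈ 871 mb.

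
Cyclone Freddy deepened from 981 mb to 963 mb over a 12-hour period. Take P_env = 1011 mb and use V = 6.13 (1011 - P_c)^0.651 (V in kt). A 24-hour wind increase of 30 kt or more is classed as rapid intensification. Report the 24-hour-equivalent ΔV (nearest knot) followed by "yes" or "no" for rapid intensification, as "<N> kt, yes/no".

V₁: ΔP = 30, V ≈ 6.13 × 30^0.651 ≈ 56.11 kt.
V₂: ΔP = 48, V ≈ 6.13 × 48^0.651 ≈ 76.20 kt.
ΔV over 12 h = 20.09 kt → 24 h equivalent = 20.09 × 24/12 ≈ 40.18 kt.
40 kt ≥ 30 kt ⇒ rapid intensification.

40 kt, yes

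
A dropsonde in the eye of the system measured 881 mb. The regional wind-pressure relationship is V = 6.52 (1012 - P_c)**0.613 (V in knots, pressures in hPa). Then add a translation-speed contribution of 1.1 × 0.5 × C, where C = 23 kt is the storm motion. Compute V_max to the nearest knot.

142 kt

ΔP = 1012 − 881 = 131 mb.
131^0.613 ≈ 19.856.
V ≈ 6.52 × 19.856 ≈ 129.5 kt.
Translation term: 1.1 × 0.5 × 23 = 12.65 kt.
Corrected V ≈ 142.15 kt → 142 kt.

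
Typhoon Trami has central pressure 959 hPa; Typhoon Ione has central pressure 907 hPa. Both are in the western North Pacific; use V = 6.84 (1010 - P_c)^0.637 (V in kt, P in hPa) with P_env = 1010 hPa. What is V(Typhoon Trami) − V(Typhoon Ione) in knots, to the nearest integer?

-47 kt

Typhoon Trami: ΔP = 51; V ≈ 6.84 × 51^0.637 ≈ 83.71 kt.
Typhoon Ione: ΔP = 103; V ≈ 6.84 × 103^0.637 ≈ 130.99 kt.
Difference ≈ 83.71 − 130.99 = -47.28 → -47 kt.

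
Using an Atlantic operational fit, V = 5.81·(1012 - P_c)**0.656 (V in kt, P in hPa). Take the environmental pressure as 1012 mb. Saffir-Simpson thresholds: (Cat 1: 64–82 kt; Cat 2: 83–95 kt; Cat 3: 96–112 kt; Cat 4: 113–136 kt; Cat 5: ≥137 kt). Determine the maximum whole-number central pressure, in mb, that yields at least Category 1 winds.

Category 1 begins at V = 64 kt.
Required ΔP = (64/5.81)^(1/0.656) = 11.015^1.524 ≈ 38.76 mb.
P_c ≤ 1012 − 38.76 = 973.24, so the highest integer P_c is 973 mb.

973 mb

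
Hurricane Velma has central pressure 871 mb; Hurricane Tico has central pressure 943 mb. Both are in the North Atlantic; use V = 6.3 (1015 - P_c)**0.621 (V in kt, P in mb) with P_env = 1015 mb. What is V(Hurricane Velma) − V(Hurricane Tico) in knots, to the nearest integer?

Hurricane Velma: ΔP = 144; V ≈ 6.3 × 144^0.621 ≈ 137.94 kt.
Hurricane Tico: ΔP = 72; V ≈ 6.3 × 72^0.621 ≈ 89.69 kt.
Difference ≈ 137.94 − 89.69 = 48.25 → 48 kt.

48 kt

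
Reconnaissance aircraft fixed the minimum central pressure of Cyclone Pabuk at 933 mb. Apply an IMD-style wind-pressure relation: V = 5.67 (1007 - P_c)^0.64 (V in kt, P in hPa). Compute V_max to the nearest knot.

89 kt

ΔP = 1007 − 933 = 74 mb.
74^0.64 ≈ 15.715.
V ≈ 5.67 × 15.715 ≈ 89.1 kt.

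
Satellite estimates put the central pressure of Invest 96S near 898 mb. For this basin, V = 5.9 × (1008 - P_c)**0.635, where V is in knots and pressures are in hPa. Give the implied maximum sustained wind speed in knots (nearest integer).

117 kt

ΔP = 1008 − 898 = 110 mb.
110^0.635 ≈ 19.783.
V ≈ 5.9 × 19.783 ≈ 116.7 kt.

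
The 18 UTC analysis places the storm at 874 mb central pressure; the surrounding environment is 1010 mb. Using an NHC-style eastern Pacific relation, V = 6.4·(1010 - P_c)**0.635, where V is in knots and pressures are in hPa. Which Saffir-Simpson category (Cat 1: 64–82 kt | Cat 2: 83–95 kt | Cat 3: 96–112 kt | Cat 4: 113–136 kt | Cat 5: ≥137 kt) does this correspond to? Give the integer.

5

ΔP = 1010 − 874 = 136 mb.
V ≈ 6.4 × 136^0.635 = 6.4 × 22.64 ≈ 145 kt.
145 kt falls in the Category 5 band.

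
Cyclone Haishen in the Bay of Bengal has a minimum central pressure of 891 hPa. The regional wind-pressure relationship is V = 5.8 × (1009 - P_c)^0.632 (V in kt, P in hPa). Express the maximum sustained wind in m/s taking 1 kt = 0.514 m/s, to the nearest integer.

ΔP = 1009 − 891 = 118 hPa.
V ≈ 5.8 × 118^0.632 = 5.8 × 20.391 ≈ 118.265 kt.
118.265 × 0.514 ≈ 60.79 m/s → 61 m/s.

61 m/s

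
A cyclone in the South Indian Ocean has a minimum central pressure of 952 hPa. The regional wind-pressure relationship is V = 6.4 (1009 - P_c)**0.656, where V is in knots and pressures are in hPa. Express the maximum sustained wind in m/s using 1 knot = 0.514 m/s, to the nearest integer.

ΔP = 1009 − 952 = 57 hPa.
V ≈ 6.4 × 57^0.656 = 6.4 × 14.186 ≈ 90.789 kt.
90.789 × 0.514 ≈ 46.67 m/s → 47 m/s.

47 m/s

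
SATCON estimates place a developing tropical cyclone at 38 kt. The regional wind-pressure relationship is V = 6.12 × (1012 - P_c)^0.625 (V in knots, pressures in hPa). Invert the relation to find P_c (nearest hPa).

ΔP = (V / 6.12)^(1/0.625) = (38/6.12)^1.600.
38/6.12 = 6.209; 6.209^1.600 ≈ 18.57 hPa.
P_c = 1012 − 18.57 = 993.43 ≈ 993 hPa.

993 hPa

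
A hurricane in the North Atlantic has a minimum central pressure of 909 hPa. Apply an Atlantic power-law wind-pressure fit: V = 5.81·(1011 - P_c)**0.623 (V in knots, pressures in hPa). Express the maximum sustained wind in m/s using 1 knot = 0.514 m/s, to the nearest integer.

ΔP = 1011 − 909 = 102 hPa.
V ≈ 5.81 × 102^0.623 = 5.81 × 17.838 ≈ 103.642 kt.
103.642 × 0.514 ≈ 53.27 m/s → 53 m/s.

53 m/s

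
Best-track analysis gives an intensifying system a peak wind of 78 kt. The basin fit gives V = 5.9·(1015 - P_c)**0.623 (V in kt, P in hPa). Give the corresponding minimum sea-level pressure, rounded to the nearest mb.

ΔP = (V / 5.9)^(1/0.623) = (78/5.9)^1.605.
78/5.9 = 13.220; 13.220^1.605 ≈ 63.06 mb.
P_c = 1015 − 63.06 = 951.94 ≈ 952 mb.

952 mb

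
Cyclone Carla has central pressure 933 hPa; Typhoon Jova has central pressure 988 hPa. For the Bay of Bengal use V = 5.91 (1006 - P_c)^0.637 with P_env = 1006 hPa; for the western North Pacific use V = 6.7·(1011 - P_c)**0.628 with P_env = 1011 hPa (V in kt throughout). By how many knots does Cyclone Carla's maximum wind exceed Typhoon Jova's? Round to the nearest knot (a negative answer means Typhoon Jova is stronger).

Cyclone Carla: ΔP = 73; V ≈ 5.91 × 73^0.637 ≈ 90.89 kt.
Typhoon Jova: ΔP = 23; V ≈ 6.7 × 23^0.628 ≈ 48.00 kt.
Difference ≈ 90.89 − 48.00 = 42.89 → 43 kt.

43 kt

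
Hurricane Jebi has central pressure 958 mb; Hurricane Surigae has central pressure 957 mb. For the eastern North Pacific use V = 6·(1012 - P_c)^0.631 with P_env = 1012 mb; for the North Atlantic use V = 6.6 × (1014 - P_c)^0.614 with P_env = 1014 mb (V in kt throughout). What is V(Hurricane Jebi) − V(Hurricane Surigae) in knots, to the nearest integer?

Hurricane Jebi: ΔP = 54; V ≈ 6 × 54^0.631 ≈ 74.35 kt.
Hurricane Surigae: ΔP = 57; V ≈ 6.6 × 57^0.614 ≈ 79.00 kt.
Difference ≈ 74.35 − 79.00 = -4.65 → -5 kt.

-5 kt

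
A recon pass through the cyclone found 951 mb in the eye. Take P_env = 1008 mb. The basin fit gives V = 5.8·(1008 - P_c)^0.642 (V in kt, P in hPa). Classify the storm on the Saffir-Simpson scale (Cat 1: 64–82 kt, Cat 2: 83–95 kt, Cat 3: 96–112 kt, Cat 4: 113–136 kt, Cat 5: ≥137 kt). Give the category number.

ΔP = 1008 − 951 = 57 mb.
V ≈ 5.8 × 57^0.642 = 5.8 × 13.41 ≈ 78 kt.
78 kt falls in the Category 1 band.

1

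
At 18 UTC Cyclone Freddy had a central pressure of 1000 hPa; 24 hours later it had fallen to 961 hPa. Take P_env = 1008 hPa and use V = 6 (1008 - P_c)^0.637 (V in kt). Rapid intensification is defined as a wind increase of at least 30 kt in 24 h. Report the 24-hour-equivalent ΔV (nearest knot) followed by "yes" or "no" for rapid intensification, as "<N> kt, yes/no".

47 kt, yes

V₁: ΔP = 8, V ≈ 6 × 8^0.637 ≈ 22.56 kt.
V₂: ΔP = 47, V ≈ 6 × 47^0.637 ≈ 69.71 kt.
ΔV over 24 h = 47.15 kt → 24 h equivalent = 47.15 × 24/24 ≈ 47.15 kt.
47 kt ≥ 30 kt ⇒ rapid intensification.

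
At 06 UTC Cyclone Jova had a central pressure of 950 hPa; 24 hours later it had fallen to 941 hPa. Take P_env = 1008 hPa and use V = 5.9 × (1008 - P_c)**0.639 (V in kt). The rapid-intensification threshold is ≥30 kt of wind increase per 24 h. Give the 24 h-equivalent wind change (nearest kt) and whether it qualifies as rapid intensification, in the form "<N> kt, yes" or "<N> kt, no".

8 kt, no

V₁: ΔP = 58, V ≈ 5.9 × 58^0.639 ≈ 79.01 kt.
V₂: ΔP = 67, V ≈ 5.9 × 67^0.639 ≈ 86.64 kt.
ΔV over 24 h = 7.63 kt → 24 h equivalent = 7.63 × 24/24 ≈ 7.63 kt.
8 kt < 30 kt ⇒ not rapid intensification.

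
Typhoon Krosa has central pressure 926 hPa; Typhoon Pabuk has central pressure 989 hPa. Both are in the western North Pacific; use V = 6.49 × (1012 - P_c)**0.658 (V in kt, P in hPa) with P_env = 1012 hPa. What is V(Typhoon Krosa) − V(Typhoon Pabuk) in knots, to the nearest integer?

71 kt

Typhoon Krosa: ΔP = 86; V ≈ 6.49 × 86^0.658 ≈ 121.66 kt.
Typhoon Pabuk: ΔP = 23; V ≈ 6.49 × 23^0.658 ≈ 51.08 kt.
Difference ≈ 121.66 − 51.08 = 70.58 → 71 kt.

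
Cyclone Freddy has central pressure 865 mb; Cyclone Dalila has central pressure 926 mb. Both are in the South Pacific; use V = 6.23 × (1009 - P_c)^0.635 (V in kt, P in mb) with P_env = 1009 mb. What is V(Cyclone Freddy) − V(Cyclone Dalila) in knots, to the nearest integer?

Cyclone Freddy: ΔP = 144; V ≈ 6.23 × 144^0.635 ≈ 146.23 kt.
Cyclone Dalila: ΔP = 83; V ≈ 6.23 × 83^0.635 ≈ 103.06 kt.
Difference ≈ 146.23 − 103.06 = 43.17 → 43 kt.

43 kt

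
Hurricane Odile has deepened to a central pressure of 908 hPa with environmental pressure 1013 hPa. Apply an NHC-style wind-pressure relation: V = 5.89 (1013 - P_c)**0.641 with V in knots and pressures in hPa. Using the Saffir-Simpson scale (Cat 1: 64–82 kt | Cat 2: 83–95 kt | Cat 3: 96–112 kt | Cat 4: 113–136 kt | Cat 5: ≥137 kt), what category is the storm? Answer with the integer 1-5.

ΔP = 1013 − 908 = 105 hPa.
V ≈ 5.89 × 105^0.641 = 5.89 × 19.75 ≈ 116 kt.
116 kt falls in the Category 4 band.

4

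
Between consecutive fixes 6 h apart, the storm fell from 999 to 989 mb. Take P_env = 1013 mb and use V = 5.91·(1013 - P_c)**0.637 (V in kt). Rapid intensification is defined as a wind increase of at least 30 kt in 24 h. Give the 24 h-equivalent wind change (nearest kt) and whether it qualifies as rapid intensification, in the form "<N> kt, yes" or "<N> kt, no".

V₁: ΔP = 14, V ≈ 5.91 × 14^0.637 ≈ 31.74 kt.
V₂: ΔP = 24, V ≈ 5.91 × 24^0.637 ≈ 44.75 kt.
ΔV over 6 h = 13.01 kt → 24 h equivalent = 13.01 × 24/6 ≈ 52.04 kt.
52 kt ≥ 30 kt ⇒ rapid intensification.

52 kt, yes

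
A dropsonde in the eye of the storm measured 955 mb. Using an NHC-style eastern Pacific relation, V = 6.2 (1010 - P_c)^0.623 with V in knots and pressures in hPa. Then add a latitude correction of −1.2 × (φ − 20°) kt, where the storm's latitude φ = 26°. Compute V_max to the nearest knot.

68 kt

ΔP = 1010 − 955 = 55 mb.
55^0.623 ≈ 12.141.
V ≈ 6.2 × 12.141 ≈ 75.3 kt.
Latitude correction: −1.2 × (26 − 20) = -7.2 kt.
Corrected V ≈ 68.1 kt → 68 kt.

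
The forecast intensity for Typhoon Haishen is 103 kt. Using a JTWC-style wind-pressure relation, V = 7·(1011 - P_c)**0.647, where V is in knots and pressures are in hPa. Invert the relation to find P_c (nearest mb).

ΔP = (V / 7)^(1/0.647) = (103/7)^1.546.
103/7 = 14.714; 14.714^1.546 ≈ 63.80 mb.
P_c = 1011 − 63.80 = 947.20 ≈ 947 mb.

947 mb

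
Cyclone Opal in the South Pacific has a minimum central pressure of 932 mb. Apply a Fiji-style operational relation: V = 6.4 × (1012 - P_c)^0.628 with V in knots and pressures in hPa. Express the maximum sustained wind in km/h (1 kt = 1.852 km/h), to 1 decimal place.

ΔP = 1012 − 932 = 80 mb.
V ≈ 6.4 × 80^0.628 = 6.4 × 15.673 ≈ 100.305 kt.
100.305 × 1.852 ≈ 185.76 km/h → 185.8 km/h.

185.8 km/h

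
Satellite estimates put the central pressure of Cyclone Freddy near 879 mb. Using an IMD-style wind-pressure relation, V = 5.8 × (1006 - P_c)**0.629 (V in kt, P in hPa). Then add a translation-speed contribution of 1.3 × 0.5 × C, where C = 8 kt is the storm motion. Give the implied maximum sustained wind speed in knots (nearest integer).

ΔP = 1006 − 879 = 127 mb.
127^0.629 ≈ 21.052.
V ≈ 5.8 × 21.052 ≈ 122.1 kt.
Translation term: 1.3 × 0.5 × 8 = 5.2 kt.
Corrected V ≈ 127.3 kt → 127 kt.

127 kt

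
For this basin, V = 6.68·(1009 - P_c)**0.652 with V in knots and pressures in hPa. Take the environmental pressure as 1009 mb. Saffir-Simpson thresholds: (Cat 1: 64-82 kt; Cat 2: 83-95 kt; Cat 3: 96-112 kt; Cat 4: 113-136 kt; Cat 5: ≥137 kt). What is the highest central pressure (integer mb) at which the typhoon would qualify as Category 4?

Category 4 begins at V = 113 kt.
Required ΔP = (113/6.68)^(1/0.652) = 16.916^1.534 ≈ 76.54 mb.
P_c ≤ 1009 − 76.54 = 932.46, so the highest integer P_c is 932 mb.

932 mb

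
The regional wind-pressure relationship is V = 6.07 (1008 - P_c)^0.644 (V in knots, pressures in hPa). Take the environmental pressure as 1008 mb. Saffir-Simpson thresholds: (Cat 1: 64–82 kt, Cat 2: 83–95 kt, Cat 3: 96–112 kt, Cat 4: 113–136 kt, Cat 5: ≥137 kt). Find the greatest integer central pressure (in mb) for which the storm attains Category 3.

935 mb

Category 3 begins at V = 96 kt.
Required ΔP = (96/6.07)^(1/0.644) = 15.815^1.553 ≈ 72.77 mb.
P_c ≤ 1008 − 72.77 = 935.23, so the highest integer P_c is 935 mb.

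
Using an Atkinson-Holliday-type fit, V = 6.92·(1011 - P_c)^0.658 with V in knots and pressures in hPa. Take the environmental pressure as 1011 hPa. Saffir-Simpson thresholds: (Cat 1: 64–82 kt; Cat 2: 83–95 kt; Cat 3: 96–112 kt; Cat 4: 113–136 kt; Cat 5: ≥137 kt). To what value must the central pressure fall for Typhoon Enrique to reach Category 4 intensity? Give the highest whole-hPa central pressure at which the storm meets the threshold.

941 hPa

Category 4 begins at V = 113 kt.
Required ΔP = (113/6.92)^(1/0.658) = 16.329^1.520 ≈ 69.73 hPa.
P_c ≤ 1011 − 69.73 = 941.27, so the highest integer P_c is 941 hPa.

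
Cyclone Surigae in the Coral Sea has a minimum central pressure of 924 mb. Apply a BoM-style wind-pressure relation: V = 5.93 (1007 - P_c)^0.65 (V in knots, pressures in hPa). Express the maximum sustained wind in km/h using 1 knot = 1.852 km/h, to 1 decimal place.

194.1 km/h

ΔP = 1007 − 924 = 83 mb.
V ≈ 5.93 × 83^0.65 = 5.93 × 17.677 ≈ 104.823 kt.
104.823 × 1.852 ≈ 194.13 km/h → 194.1 km/h.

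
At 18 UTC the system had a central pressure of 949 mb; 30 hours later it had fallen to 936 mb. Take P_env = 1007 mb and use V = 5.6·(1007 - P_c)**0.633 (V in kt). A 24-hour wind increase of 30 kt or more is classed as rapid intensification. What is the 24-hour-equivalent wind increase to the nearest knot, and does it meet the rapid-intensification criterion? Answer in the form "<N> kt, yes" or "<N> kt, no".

V₁: ΔP = 58, V ≈ 5.6 × 58^0.633 ≈ 73.19 kt.
V₂: ΔP = 71, V ≈ 5.6 × 71^0.633 ≈ 83.18 kt.
ΔV over 30 h = 9.99 kt → 24 h equivalent = 9.99 × 24/30 ≈ 7.99 kt.
8 kt < 30 kt ⇒ not rapid intensification.

8 kt, no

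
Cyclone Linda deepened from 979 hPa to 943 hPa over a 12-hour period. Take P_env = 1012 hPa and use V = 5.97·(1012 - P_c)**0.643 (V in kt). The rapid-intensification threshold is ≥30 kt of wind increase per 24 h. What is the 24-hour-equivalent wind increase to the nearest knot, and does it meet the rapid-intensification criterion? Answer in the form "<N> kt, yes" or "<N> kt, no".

69 kt, yes

V₁: ΔP = 33, V ≈ 5.97 × 33^0.643 ≈ 56.54 kt.
V₂: ΔP = 69, V ≈ 5.97 × 69^0.643 ≈ 90.86 kt.
ΔV over 12 h = 34.32 kt → 24 h equivalent = 34.32 × 24/12 ≈ 68.64 kt.
69 kt ≥ 30 kt ⇒ rapid intensification.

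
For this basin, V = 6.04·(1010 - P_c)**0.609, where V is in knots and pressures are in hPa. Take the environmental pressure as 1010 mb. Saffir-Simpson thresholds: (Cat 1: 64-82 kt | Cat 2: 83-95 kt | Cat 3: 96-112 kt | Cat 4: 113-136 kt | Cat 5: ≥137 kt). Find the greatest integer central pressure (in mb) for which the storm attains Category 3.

916 mb

Category 3 begins at V = 96 kt.
Required ΔP = (96/6.04)^(1/0.609) = 15.894^1.642 ≈ 93.86 mb.
P_c ≤ 1010 − 93.86 = 916.14, so the highest integer P_c is 916 mb.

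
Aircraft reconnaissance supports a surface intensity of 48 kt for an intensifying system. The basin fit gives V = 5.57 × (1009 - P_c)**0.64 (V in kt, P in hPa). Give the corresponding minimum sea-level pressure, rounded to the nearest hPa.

ΔP = (V / 5.57)^(1/0.64) = (48/5.57)^1.562.
48/5.57 = 8.618; 8.618^1.562 ≈ 28.94 hPa.
P_c = 1009 − 28.94 = 980.06 ≈ 980 hPa.

980 hPa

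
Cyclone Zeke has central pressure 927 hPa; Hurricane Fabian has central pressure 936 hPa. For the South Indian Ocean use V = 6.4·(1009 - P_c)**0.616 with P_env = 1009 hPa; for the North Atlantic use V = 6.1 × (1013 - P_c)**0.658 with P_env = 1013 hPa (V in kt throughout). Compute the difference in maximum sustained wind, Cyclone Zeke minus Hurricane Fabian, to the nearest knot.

-10 kt

Cyclone Zeke: ΔP = 82; V ≈ 6.4 × 82^0.616 ≈ 96.62 kt.
Hurricane Fabian: ΔP = 77; V ≈ 6.1 × 77^0.658 ≈ 106.33 kt.
Difference ≈ 96.62 − 106.33 = -9.71 → -10 kt.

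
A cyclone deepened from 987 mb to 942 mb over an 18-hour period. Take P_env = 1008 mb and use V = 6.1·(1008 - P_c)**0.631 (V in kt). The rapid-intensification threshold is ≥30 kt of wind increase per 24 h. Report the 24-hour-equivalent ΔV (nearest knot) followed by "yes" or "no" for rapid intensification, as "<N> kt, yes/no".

59 kt, yes

V₁: ΔP = 21, V ≈ 6.1 × 21^0.631 ≈ 41.65 kt.
V₂: ΔP = 66, V ≈ 6.1 × 66^0.631 ≈ 85.80 kt.
ΔV over 18 h = 44.15 kt → 24 h equivalent = 44.15 × 24/18 ≈ 58.87 kt.
59 kt ≥ 30 kt ⇒ rapid intensification.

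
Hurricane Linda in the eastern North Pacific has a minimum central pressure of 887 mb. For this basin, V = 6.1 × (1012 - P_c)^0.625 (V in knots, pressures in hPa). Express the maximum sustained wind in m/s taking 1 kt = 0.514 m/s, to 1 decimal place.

ΔP = 1012 − 887 = 125 mb.
V ≈ 6.1 × 125^0.625 = 6.1 × 20.444 ≈ 124.709 kt.
124.709 × 0.514 ≈ 64.10 m/s → 64.1 m/s.

64.1 m/s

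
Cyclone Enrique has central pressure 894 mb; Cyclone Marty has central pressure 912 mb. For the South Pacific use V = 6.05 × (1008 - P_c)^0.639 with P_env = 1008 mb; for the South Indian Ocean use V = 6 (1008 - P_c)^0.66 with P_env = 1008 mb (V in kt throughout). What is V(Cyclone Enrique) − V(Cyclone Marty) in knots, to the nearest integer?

3 kt

Cyclone Enrique: ΔP = 114; V ≈ 6.05 × 114^0.639 ≈ 124.77 kt.
Cyclone Marty: ΔP = 96; V ≈ 6 × 96^0.66 ≈ 122.03 kt.
Difference ≈ 124.77 − 122.03 = 2.74 → 3 kt.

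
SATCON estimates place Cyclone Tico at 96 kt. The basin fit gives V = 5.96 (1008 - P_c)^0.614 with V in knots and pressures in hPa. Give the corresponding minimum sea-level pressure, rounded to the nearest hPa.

916 hPa

ΔP = (V / 5.96)^(1/0.614) = (96/5.96)^1.629.
96/5.96 = 16.107; 16.107^1.629 ≈ 92.44 hPa.
P_c = 1008 − 92.44 = 915.56 ≈ 916 hPa.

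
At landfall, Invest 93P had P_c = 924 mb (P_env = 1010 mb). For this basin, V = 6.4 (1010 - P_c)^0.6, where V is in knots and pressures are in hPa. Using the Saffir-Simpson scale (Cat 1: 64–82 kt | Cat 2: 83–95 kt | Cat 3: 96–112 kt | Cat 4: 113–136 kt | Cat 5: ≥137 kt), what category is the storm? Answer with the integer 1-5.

2

ΔP = 1010 − 924 = 86 mb.
V ≈ 6.4 × 86^0.6 = 6.4 × 14.48 ≈ 93 kt.
93 kt falls in the Category 2 band.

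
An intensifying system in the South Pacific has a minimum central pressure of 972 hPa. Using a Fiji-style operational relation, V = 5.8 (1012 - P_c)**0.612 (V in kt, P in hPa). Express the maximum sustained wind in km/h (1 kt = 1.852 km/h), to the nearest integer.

ΔP = 1012 − 972 = 40 hPa.
V ≈ 5.8 × 40^0.612 = 5.8 × 9.560 ≈ 55.448 kt.
55.448 × 1.852 ≈ 102.69 km/h → 103 km/h.

103 km/h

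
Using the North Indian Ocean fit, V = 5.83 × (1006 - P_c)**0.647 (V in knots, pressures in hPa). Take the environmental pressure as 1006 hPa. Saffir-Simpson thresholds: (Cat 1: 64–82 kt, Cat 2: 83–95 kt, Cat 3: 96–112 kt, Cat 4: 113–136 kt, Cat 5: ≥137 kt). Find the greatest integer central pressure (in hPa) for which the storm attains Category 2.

945 hPa

Category 2 begins at V = 83 kt.
Required ΔP = (83/5.83)^(1/0.647) = 14.237^1.546 ≈ 60.63 hPa.
P_c ≤ 1006 − 60.63 = 945.37, so the highest integer P_c is 945 hPa.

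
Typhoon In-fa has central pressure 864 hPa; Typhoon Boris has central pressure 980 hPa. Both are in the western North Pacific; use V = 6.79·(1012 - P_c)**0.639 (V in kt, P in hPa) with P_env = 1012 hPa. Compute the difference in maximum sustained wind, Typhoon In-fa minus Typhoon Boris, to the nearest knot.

Typhoon In-fa: ΔP = 148; V ≈ 6.79 × 148^0.639 ≈ 165.45 kt.
Typhoon Boris: ΔP = 32; V ≈ 6.79 × 32^0.639 ≈ 62.18 kt.
Difference ≈ 165.45 − 62.18 = 103.27 → 103 kt.

103 kt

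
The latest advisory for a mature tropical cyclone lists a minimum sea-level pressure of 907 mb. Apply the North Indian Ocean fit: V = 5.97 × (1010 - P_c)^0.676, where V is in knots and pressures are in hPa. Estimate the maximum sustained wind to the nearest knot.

ΔP = 1010 − 907 = 103 mb.
103^0.676 ≈ 22.944.
V ≈ 5.97 × 22.944 ≈ 137.0 kt.

137 kt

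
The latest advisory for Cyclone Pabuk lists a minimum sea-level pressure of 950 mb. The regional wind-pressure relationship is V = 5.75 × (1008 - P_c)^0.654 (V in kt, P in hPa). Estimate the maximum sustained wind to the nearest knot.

82 kt

ΔP = 1008 − 950 = 58 mb.
58^0.654 ≈ 14.233.
V ≈ 5.75 × 14.233 ≈ 81.8 kt.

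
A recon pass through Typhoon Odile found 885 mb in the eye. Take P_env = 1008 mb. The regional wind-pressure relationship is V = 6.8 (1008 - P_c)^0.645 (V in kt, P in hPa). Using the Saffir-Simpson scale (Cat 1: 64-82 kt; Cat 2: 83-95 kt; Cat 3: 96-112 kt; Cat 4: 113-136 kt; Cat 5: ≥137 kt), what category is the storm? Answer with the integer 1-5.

ΔP = 1008 − 885 = 123 mb.
V ≈ 6.8 × 123^0.645 = 6.8 × 22.28 ≈ 152 kt.
152 kt falls in the Category 5 band.

5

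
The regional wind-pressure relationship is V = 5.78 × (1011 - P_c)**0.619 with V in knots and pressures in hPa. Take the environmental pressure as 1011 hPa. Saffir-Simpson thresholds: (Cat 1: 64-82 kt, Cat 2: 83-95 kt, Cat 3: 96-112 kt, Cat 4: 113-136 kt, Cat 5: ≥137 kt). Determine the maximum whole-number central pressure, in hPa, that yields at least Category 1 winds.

Category 1 begins at V = 64 kt.
Required ΔP = (64/5.78)^(1/0.619) = 11.073^1.616 ≈ 48.64 hPa.
P_c ≤ 1011 − 48.64 = 962.36, so the highest integer P_c is 962 hPa.

962 hPa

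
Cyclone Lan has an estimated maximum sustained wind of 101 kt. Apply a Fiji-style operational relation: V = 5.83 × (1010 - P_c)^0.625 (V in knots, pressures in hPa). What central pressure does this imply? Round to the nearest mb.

ΔP = (V / 5.83)^(1/0.625) = (101/5.83)^1.600.
101/5.83 = 17.324; 17.324^1.600 ≈ 95.91 mb.
P_c = 1010 − 95.91 = 914.09 ≈ 914 mb.

914 mb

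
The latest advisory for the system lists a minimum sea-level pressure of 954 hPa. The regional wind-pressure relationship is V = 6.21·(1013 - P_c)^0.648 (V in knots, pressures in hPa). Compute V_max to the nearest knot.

ΔP = 1013 − 954 = 59 hPa.
59^0.648 ≈ 14.045.
V ≈ 6.21 × 14.045 ≈ 87.2 kt.

87 kt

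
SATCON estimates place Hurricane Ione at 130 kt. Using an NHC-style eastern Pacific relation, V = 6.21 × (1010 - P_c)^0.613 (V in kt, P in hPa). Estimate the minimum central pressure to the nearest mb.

ΔP = (V / 6.21)^(1/0.613) = (130/6.21)^1.631.
130/6.21 = 20.934; 20.934^1.631 ≈ 142.80 mb.
P_c = 1010 − 142.80 = 867.20 ≈ 867 mb.

867 mb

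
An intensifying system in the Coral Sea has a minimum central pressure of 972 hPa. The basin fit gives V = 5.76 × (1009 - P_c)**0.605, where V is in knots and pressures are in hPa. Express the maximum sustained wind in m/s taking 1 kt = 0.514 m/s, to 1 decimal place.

26.3 m/s

ΔP = 1009 − 972 = 37 hPa.
V ≈ 5.76 × 37^0.605 = 5.76 × 8.887 ≈ 51.190 kt.
51.190 × 0.514 ≈ 26.31 m/s → 26.3 m/s.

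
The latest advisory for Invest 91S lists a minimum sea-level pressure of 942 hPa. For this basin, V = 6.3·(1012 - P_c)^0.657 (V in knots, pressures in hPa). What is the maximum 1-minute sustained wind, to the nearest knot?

103 kt

ΔP = 1012 − 942 = 70 hPa.
70^0.657 ≈ 16.302.
V ≈ 6.3 × 16.302 ≈ 102.7 kt.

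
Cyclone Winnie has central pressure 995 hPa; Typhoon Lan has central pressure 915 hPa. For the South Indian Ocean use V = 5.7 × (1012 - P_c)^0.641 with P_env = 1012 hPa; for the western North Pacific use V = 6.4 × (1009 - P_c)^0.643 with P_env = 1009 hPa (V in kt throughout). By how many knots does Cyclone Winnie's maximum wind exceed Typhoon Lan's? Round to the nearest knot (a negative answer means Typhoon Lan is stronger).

-84 kt

Cyclone Winnie: ΔP = 17; V ≈ 5.7 × 17^0.641 ≈ 35.04 kt.
Typhoon Lan: ΔP = 94; V ≈ 6.4 × 94^0.643 ≈ 118.82 kt.
Difference ≈ 35.04 − 118.82 = -83.78 → -84 kt.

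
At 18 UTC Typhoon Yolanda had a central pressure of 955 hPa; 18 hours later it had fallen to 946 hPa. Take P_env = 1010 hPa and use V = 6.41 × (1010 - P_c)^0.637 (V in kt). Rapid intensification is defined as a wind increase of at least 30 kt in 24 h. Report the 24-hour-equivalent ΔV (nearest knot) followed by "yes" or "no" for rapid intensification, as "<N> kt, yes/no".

V₁: ΔP = 55, V ≈ 6.41 × 55^0.637 ≈ 82.31 kt.
V₂: ΔP = 64, V ≈ 6.41 × 64^0.637 ≈ 90.66 kt.
ΔV over 18 h = 8.35 kt → 24 h equivalent = 8.35 × 24/18 ≈ 11.13 kt.
11 kt < 30 kt ⇒ not rapid intensification.

11 kt, no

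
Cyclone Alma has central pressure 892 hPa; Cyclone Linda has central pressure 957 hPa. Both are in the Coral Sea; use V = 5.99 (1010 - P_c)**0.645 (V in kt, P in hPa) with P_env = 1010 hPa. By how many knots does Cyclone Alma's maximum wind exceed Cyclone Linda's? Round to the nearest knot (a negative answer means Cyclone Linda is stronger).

Cyclone Alma: ΔP = 118; V ≈ 5.99 × 118^0.645 ≈ 129.95 kt.
Cyclone Linda: ΔP = 53; V ≈ 5.99 × 53^0.645 ≈ 77.55 kt.
Difference ≈ 129.95 − 77.55 = 52.40 → 52 kt.

52 kt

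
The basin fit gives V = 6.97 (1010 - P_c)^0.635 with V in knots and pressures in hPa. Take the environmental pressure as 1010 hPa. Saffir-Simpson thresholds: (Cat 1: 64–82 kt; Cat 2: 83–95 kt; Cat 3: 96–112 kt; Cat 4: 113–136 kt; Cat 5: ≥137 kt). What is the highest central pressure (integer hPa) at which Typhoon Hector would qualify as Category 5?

901 hPa

Category 5 begins at V = 137 kt.
Required ΔP = (137/6.97)^(1/0.635) = 19.656^1.575 ≈ 108.89 hPa.
P_c ≤ 1010 − 108.89 = 901.11, so the highest integer P_c is 901 hPa.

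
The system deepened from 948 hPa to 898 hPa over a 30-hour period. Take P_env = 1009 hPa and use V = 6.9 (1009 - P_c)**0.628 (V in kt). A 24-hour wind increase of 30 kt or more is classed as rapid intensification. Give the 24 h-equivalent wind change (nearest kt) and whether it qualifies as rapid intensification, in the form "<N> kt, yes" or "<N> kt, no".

33 kt, yes

V₁: ΔP = 61, V ≈ 6.9 × 61^0.628 ≈ 91.21 kt.
V₂: ΔP = 111, V ≈ 6.9 × 111^0.628 ≈ 132.83 kt.
ΔV over 30 h = 41.62 kt → 24 h equivalent = 41.62 × 24/30 ≈ 33.30 kt.
33 kt ≥ 30 kt ⇒ rapid intensification.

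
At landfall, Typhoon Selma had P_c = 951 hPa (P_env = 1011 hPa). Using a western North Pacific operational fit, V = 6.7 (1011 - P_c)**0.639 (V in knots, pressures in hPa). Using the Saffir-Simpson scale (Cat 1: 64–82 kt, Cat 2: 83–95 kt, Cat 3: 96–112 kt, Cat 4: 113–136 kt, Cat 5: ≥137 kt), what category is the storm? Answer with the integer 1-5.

2

ΔP = 1011 − 951 = 60 hPa.
V ≈ 6.7 × 60^0.639 = 6.7 × 13.68 ≈ 92 kt.
92 kt falls in the Category 2 band.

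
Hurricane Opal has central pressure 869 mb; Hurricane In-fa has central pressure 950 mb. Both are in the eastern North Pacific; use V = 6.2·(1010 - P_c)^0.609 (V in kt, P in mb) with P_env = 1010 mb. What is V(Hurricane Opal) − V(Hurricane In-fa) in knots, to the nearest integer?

Hurricane Opal: ΔP = 141; V ≈ 6.2 × 141^0.609 ≈ 126.26 kt.
Hurricane In-fa: ΔP = 60; V ≈ 6.2 × 60^0.609 ≈ 75.04 kt.
Difference ≈ 126.26 − 75.04 = 51.22 → 51 kt.

51 kt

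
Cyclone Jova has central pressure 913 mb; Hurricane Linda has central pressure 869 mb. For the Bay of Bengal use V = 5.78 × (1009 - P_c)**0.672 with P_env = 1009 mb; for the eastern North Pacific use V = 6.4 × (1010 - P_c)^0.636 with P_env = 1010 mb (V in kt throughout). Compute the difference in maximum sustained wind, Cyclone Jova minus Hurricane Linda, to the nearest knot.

Cyclone Jova: ΔP = 96; V ≈ 5.78 × 96^0.672 ≈ 124.17 kt.
Hurricane Linda: ΔP = 141; V ≈ 6.4 × 141^0.636 ≈ 148.96 kt.
Difference ≈ 124.17 − 148.96 = -24.79 → -25 kt.

-25 kt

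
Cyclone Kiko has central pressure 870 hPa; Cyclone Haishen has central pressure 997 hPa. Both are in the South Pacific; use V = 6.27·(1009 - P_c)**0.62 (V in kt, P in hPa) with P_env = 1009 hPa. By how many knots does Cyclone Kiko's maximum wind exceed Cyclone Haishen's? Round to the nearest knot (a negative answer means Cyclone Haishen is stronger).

104 kt

Cyclone Kiko: ΔP = 139; V ≈ 6.27 × 139^0.62 ≈ 133.64 kt.
Cyclone Haishen: ΔP = 12; V ≈ 6.27 × 12^0.62 ≈ 29.27 kt.
Difference ≈ 133.64 − 29.27 = 104.37 → 104 kt.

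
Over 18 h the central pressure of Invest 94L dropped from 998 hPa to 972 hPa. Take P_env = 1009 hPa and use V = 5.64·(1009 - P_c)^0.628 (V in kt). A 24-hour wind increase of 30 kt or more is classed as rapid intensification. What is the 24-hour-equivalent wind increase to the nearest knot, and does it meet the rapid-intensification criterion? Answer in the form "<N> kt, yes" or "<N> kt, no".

39 kt, yes

V₁: ΔP = 11, V ≈ 5.64 × 11^0.628 ≈ 25.43 kt.
V₂: ΔP = 37, V ≈ 5.64 × 37^0.628 ≈ 54.46 kt.
ΔV over 18 h = 29.03 kt → 24 h equivalent = 29.03 × 24/18 ≈ 38.71 kt.
39 kt ≥ 30 kt ⇒ rapid intensification.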